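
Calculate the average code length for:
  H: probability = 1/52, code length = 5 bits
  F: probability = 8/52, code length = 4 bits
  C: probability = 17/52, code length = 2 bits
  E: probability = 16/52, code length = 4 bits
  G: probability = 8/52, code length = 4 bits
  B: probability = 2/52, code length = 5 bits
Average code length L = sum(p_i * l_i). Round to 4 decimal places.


Weighted contributions p_i * l_i:
  H: (1/52) * 5 = 5/52
  F: (8/52) * 4 = 32/52
  C: (17/52) * 2 = 34/52
  E: (16/52) * 4 = 64/52
  G: (8/52) * 4 = 32/52
  B: (2/52) * 5 = 10/52
Sum = (5 + 32 + 34 + 64 + 32 + 10)/52 = 177/52

L = 177/52 = 3.4038 bits/symbol


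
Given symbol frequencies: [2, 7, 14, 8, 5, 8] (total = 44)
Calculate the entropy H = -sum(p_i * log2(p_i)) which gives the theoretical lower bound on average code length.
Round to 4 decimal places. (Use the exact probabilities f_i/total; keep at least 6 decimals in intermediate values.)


Per-symbol terms -p_i * log2(p_i) with p_i = f_i/44:
  p = 2/44 = 0.045455: log2(p) = -4.459432, -p*log2(p) = 0.202701
  p = 7/44 = 0.159091: log2(p) = -2.652077, -p*log2(p) = 0.421921
  p = 14/44 = 0.318182: log2(p) = -1.652077, -p*log2(p) = 0.525661
  p = 8/44 = 0.181818: log2(p) = -2.459432, -p*log2(p) = 0.447169
  p = 5/44 = 0.113636: log2(p) = -3.137504, -p*log2(p) = 0.356534
  p = 8/44 = 0.181818: log2(p) = -2.459432, -p*log2(p) = 0.447169
H = 0.202701 + 0.421921 + 0.525661 + 0.447169 + 0.356534 + 0.447169 = 2.401155

H = 2.4012 bits/symbol


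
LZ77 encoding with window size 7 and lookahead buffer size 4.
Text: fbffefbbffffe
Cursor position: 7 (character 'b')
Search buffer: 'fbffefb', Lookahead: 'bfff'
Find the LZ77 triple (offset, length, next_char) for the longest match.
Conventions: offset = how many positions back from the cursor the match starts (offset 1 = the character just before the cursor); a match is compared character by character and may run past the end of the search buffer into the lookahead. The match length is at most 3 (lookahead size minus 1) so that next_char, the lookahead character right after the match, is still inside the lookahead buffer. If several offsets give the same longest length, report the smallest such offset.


Try each offset into the search buffer:
  offset=1 (pos 6, char 'b'): match length 1
  offset=2 (pos 5, char 'f'): match length 0
  offset=3 (pos 4, char 'e'): match length 0
  offset=4 (pos 3, char 'f'): match length 0
  offset=5 (pos 2, char 'f'): match length 0
  offset=6 (pos 1, char 'b'): match length 3
  offset=7 (pos 0, char 'f'): match length 0
Longest match has length 3 at offset 6.
next_char = character at position 7 + 3 = 10 -> 'f'

Best match: offset=6, length=3 (matching 'bff' starting at position 1)
LZ77 triple: (6, 3, 'f')


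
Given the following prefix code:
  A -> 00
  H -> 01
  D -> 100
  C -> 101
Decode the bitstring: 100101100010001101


Decoding step by step:
Bits 100 -> D
Bits 101 -> C
Bits 100 -> D
Bits 01 -> H
Bits 00 -> A
Bits 01 -> H
Bits 101 -> C


Decoded message: DCDHAHC


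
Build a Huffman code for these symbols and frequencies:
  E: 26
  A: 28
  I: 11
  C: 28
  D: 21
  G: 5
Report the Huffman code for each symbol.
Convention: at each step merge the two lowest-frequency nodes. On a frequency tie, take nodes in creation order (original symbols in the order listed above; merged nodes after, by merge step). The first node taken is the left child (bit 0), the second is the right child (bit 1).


Huffman tree construction:
Step 1: Merge G(5) + I(11) = 16
Step 2: Merge (G+I)(16) + D(21) = 37
Step 3: Merge E(26) + A(28) = 54
Step 4: Merge C(28) + ((G+I)+D)(37) = 65
Step 5: Merge (E+A)(54) + (C+((G+I)+D))(65) = 119
Read each symbol's code off the tree from the root (left child = 0, right child = 1).

Codes:
  E: 00 (length 2)
  A: 01 (length 2)
  I: 1101 (length 4)
  C: 10 (length 2)
  D: 111 (length 3)
  G: 1100 (length 4)
Average code length: 291/119 = 2.4454 bits/symbol


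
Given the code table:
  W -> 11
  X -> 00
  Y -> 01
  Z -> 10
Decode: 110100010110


Decoding:
11 -> W
01 -> Y
00 -> X
01 -> Y
01 -> Y
10 -> Z


Result: WYXYYZ


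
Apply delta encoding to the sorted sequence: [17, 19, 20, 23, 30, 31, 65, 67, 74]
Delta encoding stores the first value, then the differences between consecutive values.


First value: 17
Deltas:
  19 - 17 = 2
  20 - 19 = 1
  23 - 20 = 3
  30 - 23 = 7
  31 - 30 = 1
  65 - 31 = 34
  67 - 65 = 2
  74 - 67 = 7


Delta encoded: [17, 2, 1, 3, 7, 1, 34, 2, 7]


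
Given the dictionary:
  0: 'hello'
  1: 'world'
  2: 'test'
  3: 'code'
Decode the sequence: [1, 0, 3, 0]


Look up each index in the dictionary:
  1 -> 'world'
  0 -> 'hello'
  3 -> 'code'
  0 -> 'hello'

Decoded: "world hello code hello"


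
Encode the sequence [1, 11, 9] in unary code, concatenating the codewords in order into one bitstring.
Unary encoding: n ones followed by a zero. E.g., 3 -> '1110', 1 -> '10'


Encode each number as n ones followed by a terminating 0:
  1 -> 10 (2 bits)
  11 -> 111111111110 (12 bits)
  9 -> 1111111110 (10 bits)
Total length = 2 + 12 + 10 = 24 bits.

Unary([1, 11, 9]) = 101111111111101111111110 (24 bits)


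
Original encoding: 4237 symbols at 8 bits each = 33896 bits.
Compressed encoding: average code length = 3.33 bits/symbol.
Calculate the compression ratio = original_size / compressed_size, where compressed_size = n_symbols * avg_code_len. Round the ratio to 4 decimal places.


original_size = n_symbols * orig_bits = 4237 * 8 = 33896 bits
compressed_size = n_symbols * avg_code_len = 4237 * 3.33 = 14109.21 bits
ratio = original_size / compressed_size = 33896 / 14109.21 = 2.4024

Compression ratio = 2.4024


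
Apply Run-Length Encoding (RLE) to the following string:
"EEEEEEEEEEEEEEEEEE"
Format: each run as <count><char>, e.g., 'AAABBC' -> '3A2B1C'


Scanning runs left to right:
  i=0: run of 'E' x 18 -> '18E'

RLE = 18E


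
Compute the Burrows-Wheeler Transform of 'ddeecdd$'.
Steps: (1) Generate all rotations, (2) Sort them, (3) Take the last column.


Rotations (sorted):
  0: $ddeecdd -> last char: d
  1: cdd$ddee -> last char: e
  2: d$ddeecd -> last char: d
  3: dd$ddeec -> last char: c
  4: ddeecdd$ -> last char: $
  5: deecdd$d -> last char: d
  6: ecdd$dde -> last char: e
  7: eecdd$dd -> last char: d


BWT = dedc$ded


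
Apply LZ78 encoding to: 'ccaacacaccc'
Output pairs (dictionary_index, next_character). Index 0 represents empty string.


LZ78 encoding steps:
Dictionary: {0: ''}
Step 1: w='' (idx 0), next='c' -> output (0, 'c'), add 'c' as idx 1
Step 2: w='c' (idx 1), next='a' -> output (1, 'a'), add 'ca' as idx 2
Step 3: w='' (idx 0), next='a' -> output (0, 'a'), add 'a' as idx 3
Step 4: w='ca' (idx 2), next='c' -> output (2, 'c'), add 'cac' as idx 4
Step 5: w='a' (idx 3), next='c' -> output (3, 'c'), add 'ac' as idx 5
Step 6: w='c' (idx 1), next='c' -> output (1, 'c'), add 'cc' as idx 6


Encoded: [(0, 'c'), (1, 'a'), (0, 'a'), (2, 'c'), (3, 'c'), (1, 'c')]


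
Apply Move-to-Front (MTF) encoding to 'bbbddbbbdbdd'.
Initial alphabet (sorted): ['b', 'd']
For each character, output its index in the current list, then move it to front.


MTF encoding:
'b': index 0 in ['b', 'd'] -> ['b', 'd']
'b': index 0 in ['b', 'd'] -> ['b', 'd']
'b': index 0 in ['b', 'd'] -> ['b', 'd']
'd': index 1 in ['b', 'd'] -> ['d', 'b']
'd': index 0 in ['d', 'b'] -> ['d', 'b']
'b': index 1 in ['d', 'b'] -> ['b', 'd']
'b': index 0 in ['b', 'd'] -> ['b', 'd']
'b': index 0 in ['b', 'd'] -> ['b', 'd']
'd': index 1 in ['b', 'd'] -> ['d', 'b']
'b': index 1 in ['d', 'b'] -> ['b', 'd']
'd': index 1 in ['b', 'd'] -> ['d', 'b']
'd': index 0 in ['d', 'b'] -> ['d', 'b']


Output: [0, 0, 0, 1, 0, 1, 0, 0, 1, 1, 1, 0]


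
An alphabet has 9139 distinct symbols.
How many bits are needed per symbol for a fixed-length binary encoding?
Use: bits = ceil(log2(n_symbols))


log2(9139) = 13.1578
Bracket: 2^13 = 8192 < 9139 <= 2^14 = 16384
So ceil(log2(9139)) = 14

bits = ceil(log2(9139)) = ceil(13.1578) = 14 bits


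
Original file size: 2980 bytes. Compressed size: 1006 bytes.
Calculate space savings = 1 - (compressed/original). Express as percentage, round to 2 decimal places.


ratio = compressed/original = 1006/2980 = 0.337584
savings = 1 - ratio = 1 - 0.337584 = 0.662416
as a percentage: 0.662416 * 100 = 66.24%

Space savings = 1 - 1006/2980 = 66.24%


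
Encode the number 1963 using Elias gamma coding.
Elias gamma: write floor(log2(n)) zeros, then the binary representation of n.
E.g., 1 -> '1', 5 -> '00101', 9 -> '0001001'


num_bits = floor(log2(1963)) + 1 = 11
leading_zeros = num_bits - 1 = 10
binary(1963) = 11110101011

Elias gamma(1963) = '0000000000' + '11110101011' = 000000000011110101011 (21 bits)


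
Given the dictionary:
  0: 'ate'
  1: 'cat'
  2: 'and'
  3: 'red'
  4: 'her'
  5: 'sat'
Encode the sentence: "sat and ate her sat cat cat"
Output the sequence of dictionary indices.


Look up each word in the dictionary:
  'sat' -> 5
  'and' -> 2
  'ate' -> 0
  'her' -> 4
  'sat' -> 5
  'cat' -> 1
  'cat' -> 1

Encoded: [5, 2, 0, 4, 5, 1, 1]


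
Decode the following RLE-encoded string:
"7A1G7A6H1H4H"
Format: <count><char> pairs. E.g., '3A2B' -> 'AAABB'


Expanding each <count><char> pair:
  7A -> 'AAAAAAA'
  1G -> 'G'
  7A -> 'AAAAAAA'
  6H -> 'HHHHHH'
  1H -> 'H'
  4H -> 'HHHH'

Decoded = AAAAAAAGAAAAAAAHHHHHHHHHHH


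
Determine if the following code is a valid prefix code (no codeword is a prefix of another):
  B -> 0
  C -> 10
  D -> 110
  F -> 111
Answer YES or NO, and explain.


Checking each pair (does one codeword prefix another?):
  B='0' vs C='10': no prefix
  B='0' vs D='110': no prefix
  B='0' vs F='111': no prefix
  C='10' vs B='0': no prefix
  C='10' vs D='110': no prefix
  C='10' vs F='111': no prefix
  D='110' vs B='0': no prefix
  D='110' vs C='10': no prefix
  D='110' vs F='111': no prefix
  F='111' vs B='0': no prefix
  F='111' vs C='10': no prefix
  F='111' vs D='110': no prefix
No violation found over all pairs.

YES -- this is a valid prefix code. No codeword is a prefix of any other codeword.


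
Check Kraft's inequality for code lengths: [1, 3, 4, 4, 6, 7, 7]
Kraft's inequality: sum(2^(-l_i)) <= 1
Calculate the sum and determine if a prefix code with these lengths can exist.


Sum = 2^(-1) + 2^(-3) + 2^(-4) + 2^(-4) + 2^(-6) + 2^(-7) + 2^(-7)
    = 0.5 + 0.125 + 0.0625 + 0.0625 + 0.015625 + 0.0078125 + 0.0078125
    = 100/128 = 0.78125
Since 0.78125 <= 1, Kraft's inequality IS satisfied.
A prefix code with these lengths CAN exist.

Kraft sum = 0.78125. Satisfied.


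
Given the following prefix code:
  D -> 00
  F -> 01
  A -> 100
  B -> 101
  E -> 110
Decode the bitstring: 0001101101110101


Decoding step by step:
Bits 00 -> D
Bits 01 -> F
Bits 101 -> B
Bits 101 -> B
Bits 110 -> E
Bits 101 -> B


Decoded message: DFBBEB


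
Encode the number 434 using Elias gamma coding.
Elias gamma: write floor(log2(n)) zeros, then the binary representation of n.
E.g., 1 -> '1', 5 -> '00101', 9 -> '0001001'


num_bits = floor(log2(434)) + 1 = 9
leading_zeros = num_bits - 1 = 8
binary(434) = 110110010

Elias gamma(434) = '00000000' + '110110010' = 00000000110110010 (17 bits)


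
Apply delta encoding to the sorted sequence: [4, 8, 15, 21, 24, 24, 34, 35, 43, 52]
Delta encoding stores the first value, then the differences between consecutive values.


First value: 4
Deltas:
  8 - 4 = 4
  15 - 8 = 7
  21 - 15 = 6
  24 - 21 = 3
  24 - 24 = 0
  34 - 24 = 10
  35 - 34 = 1
  43 - 35 = 8
  52 - 43 = 9


Delta encoded: [4, 4, 7, 6, 3, 0, 10, 1, 8, 9]


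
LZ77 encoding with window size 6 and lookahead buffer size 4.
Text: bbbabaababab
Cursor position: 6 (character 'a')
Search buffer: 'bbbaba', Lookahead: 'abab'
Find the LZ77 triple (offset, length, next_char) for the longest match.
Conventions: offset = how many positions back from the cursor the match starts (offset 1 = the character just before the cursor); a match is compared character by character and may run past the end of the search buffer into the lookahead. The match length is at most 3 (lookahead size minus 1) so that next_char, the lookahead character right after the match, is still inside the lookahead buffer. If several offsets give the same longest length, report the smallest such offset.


Try each offset into the search buffer:
  offset=1 (pos 5, char 'a'): match length 1
  offset=2 (pos 4, char 'b'): match length 0
  offset=3 (pos 3, char 'a'): match length 3
  offset=4 (pos 2, char 'b'): match length 0
  offset=5 (pos 1, char 'b'): match length 0
  offset=6 (pos 0, char 'b'): match length 0
Longest match has length 3 at offset 3.
next_char = character at position 6 + 3 = 9 -> 'b'

Best match: offset=3, length=3 (matching 'aba' starting at position 3)
LZ77 triple: (3, 3, 'b')


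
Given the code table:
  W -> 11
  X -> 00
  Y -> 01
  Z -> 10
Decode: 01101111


Decoding:
01 -> Y
10 -> Z
11 -> W
11 -> W


Result: YZWW


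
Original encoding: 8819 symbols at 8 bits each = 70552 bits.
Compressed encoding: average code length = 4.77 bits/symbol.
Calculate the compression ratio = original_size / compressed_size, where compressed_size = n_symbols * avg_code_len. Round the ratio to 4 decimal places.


original_size = n_symbols * orig_bits = 8819 * 8 = 70552 bits
compressed_size = n_symbols * avg_code_len = 8819 * 4.77 = 42066.63 bits
ratio = original_size / compressed_size = 70552 / 42066.63 = 1.6771

Compression ratio = 1.6771


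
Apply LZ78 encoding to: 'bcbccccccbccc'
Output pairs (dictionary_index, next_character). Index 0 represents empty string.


LZ78 encoding steps:
Dictionary: {0: ''}
Step 1: w='' (idx 0), next='b' -> output (0, 'b'), add 'b' as idx 1
Step 2: w='' (idx 0), next='c' -> output (0, 'c'), add 'c' as idx 2
Step 3: w='b' (idx 1), next='c' -> output (1, 'c'), add 'bc' as idx 3
Step 4: w='c' (idx 2), next='c' -> output (2, 'c'), add 'cc' as idx 4
Step 5: w='cc' (idx 4), next='c' -> output (4, 'c'), add 'ccc' as idx 5
Step 6: w='bc' (idx 3), next='c' -> output (3, 'c'), add 'bcc' as idx 6
Step 7: w='c' (idx 2), end of input -> output (2, '')


Encoded: [(0, 'b'), (0, 'c'), (1, 'c'), (2, 'c'), (4, 'c'), (3, 'c'), (2, '')]


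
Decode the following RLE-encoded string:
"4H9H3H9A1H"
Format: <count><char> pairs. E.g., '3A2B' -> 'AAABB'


Expanding each <count><char> pair:
  4H -> 'HHHH'
  9H -> 'HHHHHHHHH'
  3H -> 'HHH'
  9A -> 'AAAAAAAAA'
  1H -> 'H'

Decoded = HHHHHHHHHHHHHHHHAAAAAAAAAH


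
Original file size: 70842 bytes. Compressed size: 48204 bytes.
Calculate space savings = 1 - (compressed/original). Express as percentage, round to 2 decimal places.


ratio = compressed/original = 48204/70842 = 0.680444
savings = 1 - ratio = 1 - 0.680444 = 0.319556
as a percentage: 0.319556 * 100 = 31.96%

Space savings = 1 - 48204/70842 = 31.96%


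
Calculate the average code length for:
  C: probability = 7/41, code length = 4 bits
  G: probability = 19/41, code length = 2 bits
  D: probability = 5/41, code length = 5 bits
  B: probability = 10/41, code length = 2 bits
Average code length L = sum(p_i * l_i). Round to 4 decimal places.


Weighted contributions p_i * l_i:
  C: (7/41) * 4 = 28/41
  G: (19/41) * 2 = 38/41
  D: (5/41) * 5 = 25/41
  B: (10/41) * 2 = 20/41
Sum = (28 + 38 + 25 + 20)/41 = 111/41

L = 111/41 = 2.7073 bits/symbol


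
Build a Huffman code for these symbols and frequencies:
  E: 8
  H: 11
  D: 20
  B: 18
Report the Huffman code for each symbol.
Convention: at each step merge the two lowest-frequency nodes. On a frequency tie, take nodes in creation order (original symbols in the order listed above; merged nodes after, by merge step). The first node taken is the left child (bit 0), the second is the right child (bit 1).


Huffman tree construction:
Step 1: Merge E(8) + H(11) = 19
Step 2: Merge B(18) + (E+H)(19) = 37
Step 3: Merge D(20) + (B+(E+H))(37) = 57
Read each symbol's code off the tree from the root (left child = 0, right child = 1).

Codes:
  E: 110 (length 3)
  H: 111 (length 3)
  D: 0 (length 1)
  B: 10 (length 2)
Average code length: 113/57 = 1.9825 bits/symbol


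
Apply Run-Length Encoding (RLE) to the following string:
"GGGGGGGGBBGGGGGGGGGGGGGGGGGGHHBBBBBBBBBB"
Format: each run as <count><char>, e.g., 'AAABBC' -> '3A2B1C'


Scanning runs left to right:
  i=0: run of 'G' x 8 -> '8G'
  i=8: run of 'B' x 2 -> '2B'
  i=10: run of 'G' x 18 -> '18G'
  i=28: run of 'H' x 2 -> '2H'
  i=30: run of 'B' x 10 -> '10B'

RLE = 8G2B18G2H10B


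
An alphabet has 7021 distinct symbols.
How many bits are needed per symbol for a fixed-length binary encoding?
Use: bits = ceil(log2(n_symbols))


log2(7021) = 12.7775
Bracket: 2^12 = 4096 < 7021 <= 2^13 = 8192
So ceil(log2(7021)) = 13

bits = ceil(log2(7021)) = ceil(12.7775) = 13 bits


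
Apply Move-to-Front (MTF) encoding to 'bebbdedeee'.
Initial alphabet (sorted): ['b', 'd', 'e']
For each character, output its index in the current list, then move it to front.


MTF encoding:
'b': index 0 in ['b', 'd', 'e'] -> ['b', 'd', 'e']
'e': index 2 in ['b', 'd', 'e'] -> ['e', 'b', 'd']
'b': index 1 in ['e', 'b', 'd'] -> ['b', 'e', 'd']
'b': index 0 in ['b', 'e', 'd'] -> ['b', 'e', 'd']
'd': index 2 in ['b', 'e', 'd'] -> ['d', 'b', 'e']
'e': index 2 in ['d', 'b', 'e'] -> ['e', 'd', 'b']
'd': index 1 in ['e', 'd', 'b'] -> ['d', 'e', 'b']
'e': index 1 in ['d', 'e', 'b'] -> ['e', 'd', 'b']
'e': index 0 in ['e', 'd', 'b'] -> ['e', 'd', 'b']
'e': index 0 in ['e', 'd', 'b'] -> ['e', 'd', 'b']


Output: [0, 2, 1, 0, 2, 2, 1, 1, 0, 0]


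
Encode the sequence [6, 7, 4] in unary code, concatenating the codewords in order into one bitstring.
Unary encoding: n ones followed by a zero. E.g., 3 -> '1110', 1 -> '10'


Encode each number as n ones followed by a terminating 0:
  6 -> 1111110 (7 bits)
  7 -> 11111110 (8 bits)
  4 -> 11110 (5 bits)
Total length = 7 + 8 + 5 = 20 bits.

Unary([6, 7, 4]) = 11111101111111011110 (20 bits)


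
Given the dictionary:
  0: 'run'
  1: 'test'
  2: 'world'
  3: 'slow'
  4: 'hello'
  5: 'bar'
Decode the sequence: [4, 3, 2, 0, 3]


Look up each index in the dictionary:
  4 -> 'hello'
  3 -> 'slow'
  2 -> 'world'
  0 -> 'run'
  3 -> 'slow'

Decoded: "hello slow world run slow"


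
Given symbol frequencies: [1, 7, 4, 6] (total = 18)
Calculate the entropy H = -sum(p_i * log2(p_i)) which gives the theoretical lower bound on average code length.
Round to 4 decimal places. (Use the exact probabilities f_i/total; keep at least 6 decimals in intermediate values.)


Per-symbol terms -p_i * log2(p_i) with p_i = f_i/18:
  p = 1/18 = 0.055556: log2(p) = -4.169925, -p*log2(p) = 0.231663
  p = 7/18 = 0.388889: log2(p) = -1.362570, -p*log2(p) = 0.529888
  p = 4/18 = 0.222222: log2(p) = -2.169925, -p*log2(p) = 0.482206
  p = 6/18 = 0.333333: log2(p) = -1.584963, -p*log2(p) = 0.528321
H = 0.231663 + 0.529888 + 0.482206 + 0.528321 = 1.772078

H = 1.7721 bits/symbol


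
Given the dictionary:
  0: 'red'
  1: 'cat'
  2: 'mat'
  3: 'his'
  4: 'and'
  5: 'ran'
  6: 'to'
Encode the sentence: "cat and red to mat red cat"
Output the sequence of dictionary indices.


Look up each word in the dictionary:
  'cat' -> 1
  'and' -> 4
  'red' -> 0
  'to' -> 6
  'mat' -> 2
  'red' -> 0
  'cat' -> 1

Encoded: [1, 4, 0, 6, 2, 0, 1]


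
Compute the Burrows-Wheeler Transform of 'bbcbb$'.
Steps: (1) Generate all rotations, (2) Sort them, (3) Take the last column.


Rotations (sorted):
  0: $bbcbb -> last char: b
  1: b$bbcb -> last char: b
  2: bb$bbc -> last char: c
  3: bbcbb$ -> last char: $
  4: bcbb$b -> last char: b
  5: cbb$bb -> last char: b


BWT = bbc$bb


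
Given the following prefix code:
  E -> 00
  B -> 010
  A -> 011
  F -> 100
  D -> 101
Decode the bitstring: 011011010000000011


Decoding step by step:
Bits 011 -> A
Bits 011 -> A
Bits 010 -> B
Bits 00 -> E
Bits 00 -> E
Bits 00 -> E
Bits 011 -> A


Decoded message: AABEEEA


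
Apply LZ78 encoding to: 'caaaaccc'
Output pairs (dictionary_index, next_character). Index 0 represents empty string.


LZ78 encoding steps:
Dictionary: {0: ''}
Step 1: w='' (idx 0), next='c' -> output (0, 'c'), add 'c' as idx 1
Step 2: w='' (idx 0), next='a' -> output (0, 'a'), add 'a' as idx 2
Step 3: w='a' (idx 2), next='a' -> output (2, 'a'), add 'aa' as idx 3
Step 4: w='a' (idx 2), next='c' -> output (2, 'c'), add 'ac' as idx 4
Step 5: w='c' (idx 1), next='c' -> output (1, 'c'), add 'cc' as idx 5


Encoded: [(0, 'c'), (0, 'a'), (2, 'a'), (2, 'c'), (1, 'c')]


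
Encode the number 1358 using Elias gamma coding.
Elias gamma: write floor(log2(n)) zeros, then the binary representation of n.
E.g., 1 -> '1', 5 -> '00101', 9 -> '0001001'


num_bits = floor(log2(1358)) + 1 = 11
leading_zeros = num_bits - 1 = 10
binary(1358) = 10101001110

Elias gamma(1358) = '0000000000' + '10101001110' = 000000000010101001110 (21 bits)


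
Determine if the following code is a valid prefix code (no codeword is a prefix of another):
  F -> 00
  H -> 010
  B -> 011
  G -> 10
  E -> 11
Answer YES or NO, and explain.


Checking each pair (does one codeword prefix another?):
  F='00' vs H='010': no prefix
  F='00' vs B='011': no prefix
  F='00' vs G='10': no prefix
  F='00' vs E='11': no prefix
  H='010' vs F='00': no prefix
  H='010' vs B='011': no prefix
  H='010' vs G='10': no prefix
  H='010' vs E='11': no prefix
  B='011' vs F='00': no prefix
  B='011' vs H='010': no prefix
  B='011' vs G='10': no prefix
  B='011' vs E='11': no prefix
  G='10' vs F='00': no prefix
  G='10' vs H='010': no prefix
  G='10' vs B='011': no prefix
  G='10' vs E='11': no prefix
  E='11' vs F='00': no prefix
  E='11' vs H='010': no prefix
  E='11' vs B='011': no prefix
  E='11' vs G='10': no prefix
No violation found over all pairs.

YES -- this is a valid prefix code. No codeword is a prefix of any other codeword.


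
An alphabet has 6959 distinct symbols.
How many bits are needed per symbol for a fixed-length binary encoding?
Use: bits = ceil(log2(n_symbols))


log2(6959) = 12.7647
Bracket: 2^12 = 4096 < 6959 <= 2^13 = 8192
So ceil(log2(6959)) = 13

bits = ceil(log2(6959)) = ceil(12.7647) = 13 bits


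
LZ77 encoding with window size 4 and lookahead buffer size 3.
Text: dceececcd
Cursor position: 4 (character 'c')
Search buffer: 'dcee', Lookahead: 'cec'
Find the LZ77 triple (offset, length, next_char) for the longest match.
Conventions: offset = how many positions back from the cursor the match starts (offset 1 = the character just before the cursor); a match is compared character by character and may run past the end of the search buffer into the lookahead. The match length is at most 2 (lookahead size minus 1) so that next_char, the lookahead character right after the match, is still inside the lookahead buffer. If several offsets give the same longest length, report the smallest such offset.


Try each offset into the search buffer:
  offset=1 (pos 3, char 'e'): match length 0
  offset=2 (pos 2, char 'e'): match length 0
  offset=3 (pos 1, char 'c'): match length 2
  offset=4 (pos 0, char 'd'): match length 0
Longest match has length 2 at offset 3.
next_char = character at position 4 + 2 = 6 -> 'c'

Best match: offset=3, length=2 (matching 'ce' starting at position 1)
LZ77 triple: (3, 2, 'c')


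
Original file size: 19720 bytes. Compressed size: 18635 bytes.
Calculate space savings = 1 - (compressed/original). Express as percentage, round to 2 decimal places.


ratio = compressed/original = 18635/19720 = 0.94498
savings = 1 - ratio = 1 - 0.94498 = 0.05502
as a percentage: 0.05502 * 100 = 5.5%

Space savings = 1 - 18635/19720 = 5.5%


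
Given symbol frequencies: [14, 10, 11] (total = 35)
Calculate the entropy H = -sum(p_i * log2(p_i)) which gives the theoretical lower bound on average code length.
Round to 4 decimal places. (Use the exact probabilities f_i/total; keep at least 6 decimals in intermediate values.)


Per-symbol terms -p_i * log2(p_i) with p_i = f_i/35:
  p = 14/35 = 0.400000: log2(p) = -1.321928, -p*log2(p) = 0.528771
  p = 10/35 = 0.285714: log2(p) = -1.807355, -p*log2(p) = 0.516387
  p = 11/35 = 0.314286: log2(p) = -1.669851, -p*log2(p) = 0.524810
H = 0.528771 + 0.516387 + 0.524810 = 1.569968

H = 1.57 bits/symbol


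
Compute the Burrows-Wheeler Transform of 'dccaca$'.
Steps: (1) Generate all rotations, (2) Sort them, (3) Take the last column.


Rotations (sorted):
  0: $dccaca -> last char: a
  1: a$dccac -> last char: c
  2: aca$dcc -> last char: c
  3: ca$dcca -> last char: a
  4: caca$dc -> last char: c
  5: ccaca$d -> last char: d
  6: dccaca$ -> last char: $


BWT = accacd$


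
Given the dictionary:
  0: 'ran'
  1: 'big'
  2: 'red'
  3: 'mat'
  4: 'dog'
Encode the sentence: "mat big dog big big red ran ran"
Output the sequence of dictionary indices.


Look up each word in the dictionary:
  'mat' -> 3
  'big' -> 1
  'dog' -> 4
  'big' -> 1
  'big' -> 1
  'red' -> 2
  'ran' -> 0
  'ran' -> 0

Encoded: [3, 1, 4, 1, 1, 2, 0, 0]


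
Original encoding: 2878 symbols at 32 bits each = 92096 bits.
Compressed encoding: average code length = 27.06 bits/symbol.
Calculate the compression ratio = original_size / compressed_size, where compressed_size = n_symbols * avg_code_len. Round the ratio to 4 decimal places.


original_size = n_symbols * orig_bits = 2878 * 32 = 92096 bits
compressed_size = n_symbols * avg_code_len = 2878 * 27.06 = 77878.68 bits
ratio = original_size / compressed_size = 92096 / 77878.68 = 1.1826

Compression ratio = 1.1826


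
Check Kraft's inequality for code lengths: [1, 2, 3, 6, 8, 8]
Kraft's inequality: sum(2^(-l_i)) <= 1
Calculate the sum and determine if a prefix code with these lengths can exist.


Sum = 2^(-1) + 2^(-2) + 2^(-3) + 2^(-6) + 2^(-8) + 2^(-8)
    = 0.5 + 0.25 + 0.125 + 0.015625 + 0.00390625 + 0.00390625
    = 230/256 = 0.8984375
Since 0.8984375 <= 1, Kraft's inequality IS satisfied.
A prefix code with these lengths CAN exist.

Kraft sum = 0.8984375. Satisfied.


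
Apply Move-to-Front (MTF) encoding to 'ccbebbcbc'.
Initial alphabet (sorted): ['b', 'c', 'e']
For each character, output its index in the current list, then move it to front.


MTF encoding:
'c': index 1 in ['b', 'c', 'e'] -> ['c', 'b', 'e']
'c': index 0 in ['c', 'b', 'e'] -> ['c', 'b', 'e']
'b': index 1 in ['c', 'b', 'e'] -> ['b', 'c', 'e']
'e': index 2 in ['b', 'c', 'e'] -> ['e', 'b', 'c']
'b': index 1 in ['e', 'b', 'c'] -> ['b', 'e', 'c']
'b': index 0 in ['b', 'e', 'c'] -> ['b', 'e', 'c']
'c': index 2 in ['b', 'e', 'c'] -> ['c', 'b', 'e']
'b': index 1 in ['c', 'b', 'e'] -> ['b', 'c', 'e']
'c': index 1 in ['b', 'c', 'e'] -> ['c', 'b', 'e']


Output: [1, 0, 1, 2, 1, 0, 2, 1, 1]


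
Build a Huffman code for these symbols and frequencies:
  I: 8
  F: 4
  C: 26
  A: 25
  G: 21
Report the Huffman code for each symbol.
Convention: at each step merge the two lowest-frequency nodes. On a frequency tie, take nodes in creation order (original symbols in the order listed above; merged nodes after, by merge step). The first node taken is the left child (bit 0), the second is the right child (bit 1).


Huffman tree construction:
Step 1: Merge F(4) + I(8) = 12
Step 2: Merge (F+I)(12) + G(21) = 33
Step 3: Merge A(25) + C(26) = 51
Step 4: Merge ((F+I)+G)(33) + (A+C)(51) = 84
Read each symbol's code off the tree from the root (left child = 0, right child = 1).

Codes:
  I: 001 (length 3)
  F: 000 (length 3)
  C: 11 (length 2)
  A: 10 (length 2)
  G: 01 (length 2)
Average code length: 180/84 = 2.1429 bits/symbol


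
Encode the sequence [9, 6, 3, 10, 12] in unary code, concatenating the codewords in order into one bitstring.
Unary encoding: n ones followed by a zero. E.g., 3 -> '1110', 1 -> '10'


Encode each number as n ones followed by a terminating 0:
  9 -> 1111111110 (10 bits)
  6 -> 1111110 (7 bits)
  3 -> 1110 (4 bits)
  10 -> 11111111110 (11 bits)
  12 -> 1111111111110 (13 bits)
Total length = 10 + 7 + 4 + 11 + 13 = 45 bits.

Unary([9, 6, 3, 10, 12]) = 111111111011111101110111111111101111111111110 (45 bits)


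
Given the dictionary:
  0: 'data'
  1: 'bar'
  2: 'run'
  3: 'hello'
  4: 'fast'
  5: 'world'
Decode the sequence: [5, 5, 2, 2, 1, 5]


Look up each index in the dictionary:
  5 -> 'world'
  5 -> 'world'
  2 -> 'run'
  2 -> 'run'
  1 -> 'bar'
  5 -> 'world'

Decoded: "world world run run bar world"


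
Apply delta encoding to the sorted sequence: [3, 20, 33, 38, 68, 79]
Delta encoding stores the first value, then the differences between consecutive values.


First value: 3
Deltas:
  20 - 3 = 17
  33 - 20 = 13
  38 - 33 = 5
  68 - 38 = 30
  79 - 68 = 11


Delta encoded: [3, 17, 13, 5, 30, 11]


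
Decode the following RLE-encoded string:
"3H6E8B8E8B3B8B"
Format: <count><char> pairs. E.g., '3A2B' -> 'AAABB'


Expanding each <count><char> pair:
  3H -> 'HHH'
  6E -> 'EEEEEE'
  8B -> 'BBBBBBBB'
  8E -> 'EEEEEEEE'
  8B -> 'BBBBBBBB'
  3B -> 'BBB'
  8B -> 'BBBBBBBB'

Decoded = HHHEEEEEEBBBBBBBBEEEEEEEEBBBBBBBBBBBBBBBBBBB


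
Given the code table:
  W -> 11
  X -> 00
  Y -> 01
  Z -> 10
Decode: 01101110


Decoding:
01 -> Y
10 -> Z
11 -> W
10 -> Z


Result: YZWZ


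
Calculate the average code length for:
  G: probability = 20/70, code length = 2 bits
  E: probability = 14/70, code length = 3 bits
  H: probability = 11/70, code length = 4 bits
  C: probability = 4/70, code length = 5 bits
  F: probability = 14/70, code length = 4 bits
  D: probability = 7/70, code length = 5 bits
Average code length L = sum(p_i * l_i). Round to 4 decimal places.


Weighted contributions p_i * l_i:
  G: (20/70) * 2 = 40/70
  E: (14/70) * 3 = 42/70
  H: (11/70) * 4 = 44/70
  C: (4/70) * 5 = 20/70
  F: (14/70) * 4 = 56/70
  D: (7/70) * 5 = 35/70
Sum = (40 + 42 + 44 + 20 + 56 + 35)/70 = 237/70

L = 237/70 = 3.3857 bits/symbol


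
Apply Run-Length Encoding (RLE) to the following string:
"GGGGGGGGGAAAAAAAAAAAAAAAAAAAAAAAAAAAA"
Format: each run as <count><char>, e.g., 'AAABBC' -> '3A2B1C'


Scanning runs left to right:
  i=0: run of 'G' x 9 -> '9G'
  i=9: run of 'A' x 28 -> '28A'

RLE = 9G28A


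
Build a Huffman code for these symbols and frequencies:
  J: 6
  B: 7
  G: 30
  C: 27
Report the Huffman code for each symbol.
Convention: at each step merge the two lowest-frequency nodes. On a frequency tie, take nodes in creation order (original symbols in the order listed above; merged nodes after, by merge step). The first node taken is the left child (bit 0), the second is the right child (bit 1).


Huffman tree construction:
Step 1: Merge J(6) + B(7) = 13
Step 2: Merge (J+B)(13) + C(27) = 40
Step 3: Merge G(30) + ((J+B)+C)(40) = 70
Read each symbol's code off the tree from the root (left child = 0, right child = 1).

Codes:
  J: 100 (length 3)
  B: 101 (length 3)
  G: 0 (length 1)
  C: 11 (length 2)
Average code length: 123/70 = 1.7571 bits/symbol


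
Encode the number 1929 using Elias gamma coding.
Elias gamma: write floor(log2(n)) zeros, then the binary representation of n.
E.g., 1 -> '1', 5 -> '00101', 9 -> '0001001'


num_bits = floor(log2(1929)) + 1 = 11
leading_zeros = num_bits - 1 = 10
binary(1929) = 11110001001

Elias gamma(1929) = '0000000000' + '11110001001' = 000000000011110001001 (21 bits)


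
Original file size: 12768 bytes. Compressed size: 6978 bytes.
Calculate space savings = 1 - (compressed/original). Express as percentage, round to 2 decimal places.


ratio = compressed/original = 6978/12768 = 0.546523
savings = 1 - ratio = 1 - 0.546523 = 0.453477
as a percentage: 0.453477 * 100 = 45.35%

Space savings = 1 - 6978/12768 = 45.35%


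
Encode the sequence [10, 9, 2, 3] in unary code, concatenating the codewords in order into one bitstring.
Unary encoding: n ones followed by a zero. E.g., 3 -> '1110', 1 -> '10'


Encode each number as n ones followed by a terminating 0:
  10 -> 11111111110 (11 bits)
  9 -> 1111111110 (10 bits)
  2 -> 110 (3 bits)
  3 -> 1110 (4 bits)
Total length = 11 + 10 + 3 + 4 = 28 bits.

Unary([10, 9, 2, 3]) = 1111111111011111111101101110 (28 bits)


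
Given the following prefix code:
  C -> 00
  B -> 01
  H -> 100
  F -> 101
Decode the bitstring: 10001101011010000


Decoding step by step:
Bits 100 -> H
Bits 01 -> B
Bits 101 -> F
Bits 01 -> B
Bits 101 -> F
Bits 00 -> C
Bits 00 -> C


Decoded message: HBFBFCC


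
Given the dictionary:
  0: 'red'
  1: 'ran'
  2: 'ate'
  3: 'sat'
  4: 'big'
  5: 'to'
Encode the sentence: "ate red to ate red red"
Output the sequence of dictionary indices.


Look up each word in the dictionary:
  'ate' -> 2
  'red' -> 0
  'to' -> 5
  'ate' -> 2
  'red' -> 0
  'red' -> 0

Encoded: [2, 0, 5, 2, 0, 0]


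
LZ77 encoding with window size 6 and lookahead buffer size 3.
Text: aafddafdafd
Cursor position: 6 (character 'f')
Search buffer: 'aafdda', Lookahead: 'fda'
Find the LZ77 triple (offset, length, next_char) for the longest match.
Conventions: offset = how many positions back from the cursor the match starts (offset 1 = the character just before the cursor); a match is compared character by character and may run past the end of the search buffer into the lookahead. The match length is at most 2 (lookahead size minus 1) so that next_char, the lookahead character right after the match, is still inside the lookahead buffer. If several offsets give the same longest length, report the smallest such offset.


Try each offset into the search buffer:
  offset=1 (pos 5, char 'a'): match length 0
  offset=2 (pos 4, char 'd'): match length 0
  offset=3 (pos 3, char 'd'): match length 0
  offset=4 (pos 2, char 'f'): match length 2
  offset=5 (pos 1, char 'a'): match length 0
  offset=6 (pos 0, char 'a'): match length 0
Longest match has length 2 at offset 4.
next_char = character at position 6 + 2 = 8 -> 'a'

Best match: offset=4, length=2 (matching 'fd' starting at position 2)
LZ77 triple: (4, 2, 'a')


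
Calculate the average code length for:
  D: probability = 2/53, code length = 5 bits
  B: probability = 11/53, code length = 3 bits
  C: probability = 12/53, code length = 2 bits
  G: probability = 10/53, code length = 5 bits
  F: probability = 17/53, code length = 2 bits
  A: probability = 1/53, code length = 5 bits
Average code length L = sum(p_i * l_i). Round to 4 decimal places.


Weighted contributions p_i * l_i:
  D: (2/53) * 5 = 10/53
  B: (11/53) * 3 = 33/53
  C: (12/53) * 2 = 24/53
  G: (10/53) * 5 = 50/53
  F: (17/53) * 2 = 34/53
  A: (1/53) * 5 = 5/53
Sum = (10 + 33 + 24 + 50 + 34 + 5)/53 = 156/53

L = 156/53 = 2.9434 bits/symbol


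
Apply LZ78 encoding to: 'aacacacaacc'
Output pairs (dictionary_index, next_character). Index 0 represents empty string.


LZ78 encoding steps:
Dictionary: {0: ''}
Step 1: w='' (idx 0), next='a' -> output (0, 'a'), add 'a' as idx 1
Step 2: w='a' (idx 1), next='c' -> output (1, 'c'), add 'ac' as idx 2
Step 3: w='ac' (idx 2), next='a' -> output (2, 'a'), add 'aca' as idx 3
Step 4: w='' (idx 0), next='c' -> output (0, 'c'), add 'c' as idx 4
Step 5: w='a' (idx 1), next='a' -> output (1, 'a'), add 'aa' as idx 5
Step 6: w='c' (idx 4), next='c' -> output (4, 'c'), add 'cc' as idx 6


Encoded: [(0, 'a'), (1, 'c'), (2, 'a'), (0, 'c'), (1, 'a'), (4, 'c')]


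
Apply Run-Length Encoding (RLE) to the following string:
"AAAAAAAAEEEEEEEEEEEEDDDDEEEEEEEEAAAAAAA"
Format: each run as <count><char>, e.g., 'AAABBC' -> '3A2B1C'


Scanning runs left to right:
  i=0: run of 'A' x 8 -> '8A'
  i=8: run of 'E' x 12 -> '12E'
  i=20: run of 'D' x 4 -> '4D'
  i=24: run of 'E' x 8 -> '8E'
  i=32: run of 'A' x 7 -> '7A'

RLE = 8A12E4D8E7A


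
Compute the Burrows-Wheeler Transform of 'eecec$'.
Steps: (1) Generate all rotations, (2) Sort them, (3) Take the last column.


Rotations (sorted):
  0: $eecec -> last char: c
  1: c$eece -> last char: e
  2: cec$ee -> last char: e
  3: ec$eec -> last char: c
  4: ecec$e -> last char: e
  5: eecec$ -> last char: $


BWT = ceece$


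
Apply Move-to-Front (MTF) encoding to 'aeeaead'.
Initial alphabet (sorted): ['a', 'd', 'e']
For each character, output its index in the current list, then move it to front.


MTF encoding:
'a': index 0 in ['a', 'd', 'e'] -> ['a', 'd', 'e']
'e': index 2 in ['a', 'd', 'e'] -> ['e', 'a', 'd']
'e': index 0 in ['e', 'a', 'd'] -> ['e', 'a', 'd']
'a': index 1 in ['e', 'a', 'd'] -> ['a', 'e', 'd']
'e': index 1 in ['a', 'e', 'd'] -> ['e', 'a', 'd']
'a': index 1 in ['e', 'a', 'd'] -> ['a', 'e', 'd']
'd': index 2 in ['a', 'e', 'd'] -> ['d', 'a', 'e']


Output: [0, 2, 0, 1, 1, 1, 2]


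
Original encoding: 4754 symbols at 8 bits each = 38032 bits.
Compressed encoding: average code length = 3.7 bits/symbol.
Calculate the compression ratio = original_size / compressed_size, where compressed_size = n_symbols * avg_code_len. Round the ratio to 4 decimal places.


original_size = n_symbols * orig_bits = 4754 * 8 = 38032 bits
compressed_size = n_symbols * avg_code_len = 4754 * 3.7 = 17589.8 bits
ratio = original_size / compressed_size = 38032 / 17589.8 = 2.1622

Compression ratio = 2.1622


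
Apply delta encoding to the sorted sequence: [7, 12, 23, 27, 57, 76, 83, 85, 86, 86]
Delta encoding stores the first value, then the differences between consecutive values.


First value: 7
Deltas:
  12 - 7 = 5
  23 - 12 = 11
  27 - 23 = 4
  57 - 27 = 30
  76 - 57 = 19
  83 - 76 = 7
  85 - 83 = 2
  86 - 85 = 1
  86 - 86 = 0


Delta encoded: [7, 5, 11, 4, 30, 19, 7, 2, 1, 0]


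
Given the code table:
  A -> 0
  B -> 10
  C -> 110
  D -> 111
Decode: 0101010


Decoding:
0 -> A
10 -> B
10 -> B
10 -> B


Result: ABBB


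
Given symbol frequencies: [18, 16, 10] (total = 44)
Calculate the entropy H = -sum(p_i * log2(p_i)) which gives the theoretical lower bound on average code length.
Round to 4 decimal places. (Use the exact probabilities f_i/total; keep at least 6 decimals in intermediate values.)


Per-symbol terms -p_i * log2(p_i) with p_i = f_i/44:
  p = 18/44 = 0.409091: log2(p) = -1.289507, -p*log2(p) = 0.527525
  p = 16/44 = 0.363636: log2(p) = -1.459432, -p*log2(p) = 0.530702
  p = 10/44 = 0.227273: log2(p) = -2.137504, -p*log2(p) = 0.485796
H = 0.527525 + 0.530702 + 0.485796 = 1.544023

H = 1.544 bits/symbol


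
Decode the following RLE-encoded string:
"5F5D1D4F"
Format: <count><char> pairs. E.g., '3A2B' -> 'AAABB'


Expanding each <count><char> pair:
  5F -> 'FFFFF'
  5D -> 'DDDDD'
  1D -> 'D'
  4F -> 'FFFF'

Decoded = FFFFFDDDDDDFFFF


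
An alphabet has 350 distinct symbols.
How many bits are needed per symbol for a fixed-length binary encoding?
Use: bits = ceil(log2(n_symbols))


log2(350) = 8.4512
Bracket: 2^8 = 256 < 350 <= 2^9 = 512
So ceil(log2(350)) = 9

bits = ceil(log2(350)) = ceil(8.4512) = 9 bits


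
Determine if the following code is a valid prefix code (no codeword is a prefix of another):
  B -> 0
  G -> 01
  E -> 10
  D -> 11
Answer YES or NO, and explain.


Checking each pair (does one codeword prefix another?):
  B='0' vs G='01': prefix -- VIOLATION

NO -- this is NOT a valid prefix code. B (0) is a prefix of G (01).


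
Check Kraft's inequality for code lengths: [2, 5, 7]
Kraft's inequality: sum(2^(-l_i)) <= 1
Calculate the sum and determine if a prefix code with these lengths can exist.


Sum = 2^(-2) + 2^(-5) + 2^(-7)
    = 0.25 + 0.03125 + 0.0078125
    = 37/128 = 0.2890625
Since 0.2890625 <= 1, Kraft's inequality IS satisfied.
A prefix code with these lengths CAN exist.

Kraft sum = 0.2890625. Satisfied.


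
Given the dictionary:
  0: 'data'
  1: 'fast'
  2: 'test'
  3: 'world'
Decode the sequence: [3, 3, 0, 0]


Look up each index in the dictionary:
  3 -> 'world'
  3 -> 'world'
  0 -> 'data'
  0 -> 'data'

Decoded: "world world data data"


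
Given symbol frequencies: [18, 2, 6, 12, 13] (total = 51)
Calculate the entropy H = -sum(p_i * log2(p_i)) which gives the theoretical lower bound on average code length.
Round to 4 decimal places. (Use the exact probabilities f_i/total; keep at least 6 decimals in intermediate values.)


Per-symbol terms -p_i * log2(p_i) with p_i = f_i/51:
  p = 18/51 = 0.352941: log2(p) = -1.502500, -p*log2(p) = 0.530294
  p = 2/51 = 0.039216: log2(p) = -4.672425, -p*log2(p) = 0.183232
  p = 6/51 = 0.117647: log2(p) = -3.087463, -p*log2(p) = 0.363231
  p = 12/51 = 0.235294: log2(p) = -2.087463, -p*log2(p) = 0.491168
  p = 13/51 = 0.254902: log2(p) = -1.971986, -p*log2(p) = 0.502663
H = 0.530294 + 0.183232 + 0.363231 + 0.491168 + 0.502663 = 2.070588

H = 2.0706 bits/symbol
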